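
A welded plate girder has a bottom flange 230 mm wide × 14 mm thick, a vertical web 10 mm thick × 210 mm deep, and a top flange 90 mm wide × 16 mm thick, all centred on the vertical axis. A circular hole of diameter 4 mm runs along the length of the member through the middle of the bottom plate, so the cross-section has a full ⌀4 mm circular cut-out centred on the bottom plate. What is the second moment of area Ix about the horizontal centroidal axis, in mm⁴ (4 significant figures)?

Ix ≈ 6.070 × 10⁷ mm⁴

Decompose the section into non-overlapping parts with the origin at the bottom-left of its bounding rectangle.
Bottom plate: 230 × 14, A = 3 220 mm², y = 7 mm, Ī = 52593.3 mm⁴.
Web plate: 10 × 210, A = 2 100 mm², y = 119 mm, Ī = 7 717 500 mm⁴.
Top plate: 90 × 16, A = 1 440 mm², y = 232 mm, Ī = 30 720 mm⁴.
Hole (subtracted): ⌀4, A = 12.5664 mm², y = 7 mm, Ī = 12.5664 mm⁴.
Centroid: ȳ = ΣA·y / ΣA = 89.876 mm.
Transfer each piece to the horizontal centroidal axis using Ī + A·d² with d = y − 89.876:
  bottom plate: d = -82.876 mm → contributes +22 168 918 mm⁴
  web plate: d = 29.124 mm → contributes +9 498 741 mm⁴
  top plate: d = 142.124 mm → contributes +29 117 632 mm⁴
  hole: d = -82.876 mm → contributes −86323.7 mm⁴
Total I = 60 698 967 mm⁴.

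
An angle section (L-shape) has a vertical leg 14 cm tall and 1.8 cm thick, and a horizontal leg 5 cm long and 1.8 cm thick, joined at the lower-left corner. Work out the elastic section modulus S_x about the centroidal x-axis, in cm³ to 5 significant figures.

Decompose the section into non-overlapping parts with the origin at the bottom-left of its bounding rectangle.
Vertical leg: 1.8 × 14, A = 25.2 cm², y = 7 cm, Ī = 411.6 cm⁴.
Horizontal leg (remainder): 3.2 × 1.8, A = 5.76 cm², y = 0.9 cm, Ī = 1.5552 cm⁴.
Centroid: ȳ = ΣA·y / ΣA = 5.865116 cm.
Transfer each piece to the centroidal x-axis using Ī + A·d² with d = y − 5.865116:
  vertical leg: d = 1.134884 cm → contributes +444.0566 cm⁴
  horizontal leg (remainder): d = -4.965116 cm → contributes +143.5529 cm⁴
Total I = 587.6095 cm⁴.
Extreme fibre distance c = 8.134884 cm; S = I/c = 72.2333 cm³.

S_x ≈ 72.233 cm³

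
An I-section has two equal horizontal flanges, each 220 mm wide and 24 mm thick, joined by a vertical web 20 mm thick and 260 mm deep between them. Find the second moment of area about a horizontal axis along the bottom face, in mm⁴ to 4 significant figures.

Treat the section as a set of non-overlapping primitives; coordinates are from the bounding-box lower-left.
Bottom flange: 220 × 24, A = 5 280 mm², y = 12 mm, Ī = 253 440 mm⁴.
Web: 20 × 260, A = 5 200 mm², y = 154 mm, Ī = 29 293 333 mm⁴.
Top flange: 220 × 24, A = 5 280 mm², y = 296 mm, Ī = 253 440 mm⁴.
Transfer each piece to a horizontal axis along the bottom face using Ī + A·d² with d = y − 0:
  bottom flange: d = 12 mm → contributes +1 013 760 mm⁴
  web: d = 154 mm → contributes +152 616 533 mm⁴
  top flange: d = 296 mm → contributes +462 865 920 mm⁴
Total I = 616 496 213 mm⁴.

I_base ≈ 6.165 × 10⁸ mm⁴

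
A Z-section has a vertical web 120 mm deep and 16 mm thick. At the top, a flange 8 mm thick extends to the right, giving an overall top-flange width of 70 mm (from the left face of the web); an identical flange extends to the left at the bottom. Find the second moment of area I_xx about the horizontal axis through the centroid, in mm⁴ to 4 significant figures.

Split into non-overlapping primitives; take the origin at the lower-left of the bounding box.
Web: 16 × 120, A = 1 920 mm², y = 60 mm, Ī = 2 304 000 mm⁴.
Top flange (beyond web): 54 × 8, A = 432 mm², y = 116 mm, Ī = 2 304 mm⁴.
Bottom flange (beyond web): 54 × 8, A = 432 mm², y = 4 mm, Ī = 2 304 mm⁴.
Centroid: ȳ = ΣA·y / ΣA = 60 mm.
Transfer each piece to the horizontal axis through the centroid using Ī + A·d² with d = y − 60:
  web: d = 0 mm → contributes +2 304 000 mm⁴
  top flange (beyond web): d = 56 mm → contributes +1 357 056 mm⁴
  bottom flange (beyond web): d = -56 mm → contributes +1 357 056 mm⁴
Total I = 5 018 112 mm⁴.

I_xx ≈ 5.018 × 10⁶ mm⁴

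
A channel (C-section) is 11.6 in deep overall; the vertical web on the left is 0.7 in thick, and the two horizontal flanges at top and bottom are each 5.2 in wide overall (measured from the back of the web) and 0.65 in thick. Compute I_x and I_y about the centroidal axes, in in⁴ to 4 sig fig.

Decompose the section into non-overlapping parts with the origin at the bottom-left of its bounding rectangle.
Web: 0.7 × 11.6, A = 8.12 in², y = 5.8 in, Ī = 91.0523 in⁴.
Top flange (beyond web): 4.5 × 0.65, A = 2.925 in², y = 11.275 in, Ī = 0.102984 in⁴.
Bottom flange (beyond web): 4.5 × 0.65, A = 2.925 in², y = 0.325 in, Ī = 0.102984 in⁴.
By symmetry the centroid is at mid-height, ȳ = 5.8 in.
Transfer each piece to the centroidal x-axis using Ī + A·d² with d = y − 5.8:
  web: d = 0 in → contributes +91.0523 in⁴
  top flange (beyond web): d = 5.475 in → contributes +87.7817 in⁴
  bottom flange (beyond web): d = -5.475 in → contributes +87.7817 in⁴
Total I = 266.616 in⁴.
For the y-axis: x̄ = 1.43876 in.
Repeating about the centroidal y-axis gives I_y = 33.1894 in⁴.

I_x ≈ 266.6 in⁴, I_y ≈ 33.19 in⁴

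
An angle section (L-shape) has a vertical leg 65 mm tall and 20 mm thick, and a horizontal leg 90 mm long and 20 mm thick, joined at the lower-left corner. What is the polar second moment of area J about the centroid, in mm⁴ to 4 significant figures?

J ≈ 2.826 × 10⁶ mm⁴

Decompose the section into non-overlapping parts with the origin at the bottom-left of its bounding rectangle.
Vertical leg: 20 × 65, A = 1 300 mm², y = 32.5 mm, Ī = 457 708 mm⁴.
Horizontal leg (remainder): 70 × 20, A = 1 400 mm², y = 10 mm, Ī = 46666.7 mm⁴.
Centroid: ȳ = ΣA·y / ΣA = 20.8333 mm.
Transfer each piece to the centroidal x-axis using Ī + A·d² with d = y − 20.8333:
  vertical leg: d = 11.6667 mm → contributes +634 653 mm⁴
  horizontal leg (remainder): d = -10.8333 mm → contributes +210 972 mm⁴
Total I = 845 625 mm⁴.
For the y-axis: x̄ = 33.3333 mm.
Repeating about the centroidal y-axis gives I_y = 1 980 000 mm⁴.
Polar second moment: J = I_x + I_y = 2 825 625 mm⁴.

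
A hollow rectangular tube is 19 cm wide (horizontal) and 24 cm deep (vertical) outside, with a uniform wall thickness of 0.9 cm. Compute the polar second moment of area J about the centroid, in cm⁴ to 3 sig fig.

Split into non-overlapping primitives; take the origin at the lower-left of the bounding box.
Outer rectangle: 19 × 24, A = 456 cm², y = 12 cm, Ī = 21 888 cm⁴.
Inner void (subtracted): 17.2 × 22.2, A = 381.84 cm², y = 12 cm, Ī = 15 682 cm⁴.
By symmetry the centroid is at mid-height, ȳ = 12 cm.
All pieces are centred on the centroidal x-axis, so I = ΣĪ (holes subtracted) = 6205.8 cm⁴.
Repeating about the centroidal y-axis gives I_y = 4304.4 cm⁴.
Polar second moment: J = I_x + I_y = 10 510 cm⁴.

J ≈ 1.05 × 10⁴ cm⁴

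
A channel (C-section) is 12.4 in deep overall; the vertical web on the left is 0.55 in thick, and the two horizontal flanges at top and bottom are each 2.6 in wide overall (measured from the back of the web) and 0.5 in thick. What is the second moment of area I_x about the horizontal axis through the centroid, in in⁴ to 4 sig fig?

Decompose the section into non-overlapping parts with the origin at the bottom-left of its bounding rectangle.
Web: 0.55 × 12.4, A = 6.82 in², y = 6.2 in, Ī = 87.3869 in⁴.
Top flange (beyond web): 2.05 × 0.5, A = 1.025 in², y = 12.15 in, Ī = 0.0213542 in⁴.
Bottom flange (beyond web): 2.05 × 0.5, A = 1.025 in², y = 0.25 in, Ī = 0.0213542 in⁴.
By symmetry the centroid is at mid-height, ȳ = 6.2 in.
Transfer each piece to the horizontal axis through the centroid using Ī + A·d² with d = y − 6.2:
  web: d = 0 in → contributes +87.3869 in⁴
  top flange (beyond web): d = 5.95 in → contributes +36.3089 in⁴
  bottom flange (beyond web): d = -5.95 in → contributes +36.3089 in⁴
Total I = 160.005 in⁴.

I_x ≈ 160.0 in⁴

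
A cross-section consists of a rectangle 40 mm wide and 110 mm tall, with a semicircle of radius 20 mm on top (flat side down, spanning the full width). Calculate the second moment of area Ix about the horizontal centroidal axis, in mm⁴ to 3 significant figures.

Treat the section as a set of non-overlapping primitives; coordinates are from the bounding-box lower-left.
Rectangular body: 40 × 110, A = 4 400 mm², y = 55 mm, Ī = 4 436 667 mm⁴.
Semicircular cap: semicircle r = 20, A = 628.32 mm², y = 118.49 mm, Ī = 17 561 mm⁴.
Centroid: ȳ = ΣA·y / ΣA = 62.933 mm.
Transfer each piece to the horizontal centroidal axis using Ī + A·d² with d = y − 62.933:
  rectangular body: d = -7.9332 mm → contributes +4 713 586 mm⁴
  semicircular cap: d = 55.555 mm → contributes +1 956 779 mm⁴
Total I = 6 670 365 mm⁴.

Ix ≈ 6.67 × 10⁶ mm⁴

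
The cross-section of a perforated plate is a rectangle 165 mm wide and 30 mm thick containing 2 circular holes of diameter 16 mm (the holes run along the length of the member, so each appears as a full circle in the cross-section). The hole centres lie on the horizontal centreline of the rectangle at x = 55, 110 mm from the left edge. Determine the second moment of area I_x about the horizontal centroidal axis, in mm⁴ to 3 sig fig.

Decompose the section into non-overlapping parts with the origin at the bottom-left of its bounding rectangle.
Plate: 165 × 30, A = 4 950 mm², y = 15 mm, Ī = 371 250 mm⁴.
Hole 1 (subtracted): ⌀16, A = 201.06 mm², y = 15 mm, Ī = 3 217 mm⁴.
Hole 2 (subtracted): ⌀16, A = 201.06 mm², y = 15 mm, Ī = 3 217 mm⁴.
By symmetry the centroid is at mid-height, ȳ = 15 mm.
All pieces are centred on the horizontal centroidal axis, so I = ΣĪ (holes subtracted) = 364 816 mm⁴.

I_x ≈ 3.65 × 10⁵ mm⁴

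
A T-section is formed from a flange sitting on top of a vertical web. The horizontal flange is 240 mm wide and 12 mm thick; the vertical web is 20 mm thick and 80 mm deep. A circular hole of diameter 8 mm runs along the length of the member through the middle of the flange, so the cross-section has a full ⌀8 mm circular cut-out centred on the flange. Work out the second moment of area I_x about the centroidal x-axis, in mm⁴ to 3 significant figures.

I_x ≈ 3.05 × 10⁶ mm⁴

Break the section into simple shapes (no overlaps), measuring from the bottom-left corner of the bounding box.
Flange: 240 × 12, A = 2 880 mm², y = 86 mm, Ī = 34 560 mm⁴.
Web: 20 × 80, A = 1 600 mm², y = 40 mm, Ī = 853 333 mm⁴.
Hole (subtracted): ⌀8, A = 50.265 mm², y = 86 mm, Ī = 201.06 mm⁴.
Centroid: ȳ = ΣA·y / ΣA = 69.385 mm.
Transfer each piece to the centroidal x-axis using Ī + A·d² with d = y − 69.385:
  flange: d = 16.615 mm → contributes +829 607 mm⁴
  web: d = -29.385 mm → contributes +2 234 899 mm⁴
  hole: d = 16.615 mm → contributes −14 077 mm⁴
Total I = 3 050 429 mm⁴.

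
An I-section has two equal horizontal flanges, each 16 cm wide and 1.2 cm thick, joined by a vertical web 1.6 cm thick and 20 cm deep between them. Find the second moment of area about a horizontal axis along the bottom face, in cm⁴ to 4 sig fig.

I_base ≈ 1.422 × 10⁴ cm⁴

Break the section into simple shapes (no overlaps), measuring from the bottom-left corner of the bounding box.
Bottom flange: 16 × 1.2, A = 19.2 cm², y = 0.6 cm, Ī = 2.304 cm⁴.
Web: 1.6 × 20, A = 32 cm², y = 11.2 cm, Ī = 1066.67 cm⁴.
Top flange: 16 × 1.2, A = 19.2 cm², y = 21.8 cm, Ī = 2.304 cm⁴.
Transfer each piece to the base of the section using Ī + A·d² with d = y − 0:
  bottom flange: d = 0.6 cm → contributes +9.216 cm⁴
  web: d = 11.2 cm → contributes +5080.75 cm⁴
  top flange: d = 21.8 cm → contributes +9126.91 cm⁴
Total I = 14216.9 cm⁴.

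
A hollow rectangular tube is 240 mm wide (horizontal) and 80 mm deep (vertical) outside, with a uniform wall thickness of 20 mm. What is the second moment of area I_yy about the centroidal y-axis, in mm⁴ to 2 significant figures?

Decompose the section into non-overlapping parts with the origin at the bottom-left of its bounding rectangle.
Outer rectangle: 240 × 80, A = 19 200 mm², x = 120 mm, Ī = 92 160 000 mm⁴.
Inner void (subtracted): 200 × 40, A = 8 000 mm², x = 120 mm, Ī = 26 666 667 mm⁴.
By symmetry the centroid is at mid-width, x̄ = 120 mm.
All pieces are centred on the centroidal y-axis, so I = ΣĪ (holes subtracted) = 65 493 333 mm⁴.

I_yy ≈ 6.5 × 10⁷ mm⁴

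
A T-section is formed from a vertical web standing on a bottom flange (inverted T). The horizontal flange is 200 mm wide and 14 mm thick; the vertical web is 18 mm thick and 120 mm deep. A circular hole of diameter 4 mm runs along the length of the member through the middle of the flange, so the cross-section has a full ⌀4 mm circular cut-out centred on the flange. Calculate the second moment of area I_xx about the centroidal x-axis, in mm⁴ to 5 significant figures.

Break the section into simple shapes (no overlaps), measuring from the bottom-left corner of the bounding box.
Flange: 200 × 14, A = 2 800 mm², y = 7 mm, Ī = 45733.33 mm⁴.
Web: 18 × 120, A = 2 160 mm², y = 74 mm, Ī = 2 592 000 mm⁴.
Hole (subtracted): ⌀4, A = 12.56637 mm², y = 7 mm, Ī = 12.56637 mm⁴.
Centroid: ȳ = ΣA·y / ΣA = 36.25153 mm.
Transfer each piece to the centroidal x-axis using Ī + A·d² with d = y − 36.25153:
  flange: d = -29.25153 mm → contributes +2 441 559 mm⁴
  web: d = 37.74847 mm → contributes +5 669 886 mm⁴
  hole: d = -29.25153 mm → contributes −10765.01 mm⁴
Total I = 8 100 679 mm⁴.

I_xx ≈ 8.1007 × 10⁶ mm⁴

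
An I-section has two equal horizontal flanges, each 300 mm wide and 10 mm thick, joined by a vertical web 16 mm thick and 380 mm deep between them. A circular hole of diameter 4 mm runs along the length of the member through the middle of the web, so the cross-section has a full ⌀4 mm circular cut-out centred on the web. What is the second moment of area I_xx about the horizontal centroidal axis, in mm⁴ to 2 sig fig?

I_xx ≈ 3.0 × 10⁸ mm⁴

Break the section into simple shapes (no overlaps), measuring from the bottom-left corner of the bounding box.
Bottom flange: 300 × 10, A = 3 000 mm², y = 5 mm, Ī = 25 000 mm⁴.
Web: 16 × 380, A = 6 080 mm², y = 200 mm, Ī = 73 162 667 mm⁴.
Top flange: 300 × 10, A = 3 000 mm², y = 395 mm, Ī = 25 000 mm⁴.
Hole (subtracted): ⌀4, A = 12.57 mm², y = 200 mm, Ī = 12.57 mm⁴.
By symmetry the centroid is at mid-height, ȳ = 200 mm.
Transfer each piece to the horizontal centroidal axis using Ī + A·d² with d = y − 200:
  bottom flange: d = -195 mm → contributes +114 100 000 mm⁴
  web: d = 0 mm → contributes +73 162 667 mm⁴
  top flange: d = 195 mm → contributes +114 100 000 mm⁴
  hole: d = 0 mm → contributes −12.57 mm⁴
Total I = 301 362 654 mm⁴.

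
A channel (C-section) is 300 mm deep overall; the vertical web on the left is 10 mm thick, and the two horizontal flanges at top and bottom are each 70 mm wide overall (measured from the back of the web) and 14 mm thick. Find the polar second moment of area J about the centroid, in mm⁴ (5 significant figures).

J ≈ 5.8730 × 10⁷ mm⁴

Treat the section as a set of non-overlapping primitives; coordinates are from the bounding-box lower-left.
Web: 10 × 300, A = 3 000 mm², y = 150 mm, Ī = 22 500 000 mm⁴.
Top flange (beyond web): 60 × 14, A = 840 mm², y = 293 mm, Ī = 13 720 mm⁴.
Bottom flange (beyond web): 60 × 14, A = 840 mm², y = 7 mm, Ī = 13 720 mm⁴.
By symmetry the centroid is at mid-height, ȳ = 150 mm.
Transfer each piece to the centroidal x-axis using Ī + A·d² with d = y − 150:
  web: d = 0 mm → contributes +22 500 000 mm⁴
  top flange (beyond web): d = 143 mm → contributes +17 190 880 mm⁴
  bottom flange (beyond web): d = -143 mm → contributes +17 190 880 mm⁴
Total I = 56 881 760 mm⁴.
For the y-axis: x̄ = 17.5641 mm.
Repeating about the centroidal y-axis gives I_y = 1 848 231 mm⁴.
Polar second moment: J = I_x + I_y = 58 729 991 mm⁴.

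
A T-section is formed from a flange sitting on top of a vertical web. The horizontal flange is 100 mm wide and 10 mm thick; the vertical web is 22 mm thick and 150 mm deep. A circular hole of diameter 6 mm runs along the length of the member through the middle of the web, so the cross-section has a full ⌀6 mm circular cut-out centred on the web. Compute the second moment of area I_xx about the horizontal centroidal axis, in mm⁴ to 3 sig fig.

I_xx ≈ 1.11 × 10⁷ mm⁴

Split into non-overlapping primitives; take the origin at the lower-left of the bounding box.
Flange: 100 × 10, A = 1 000 mm², y = 155 mm, Ī = 8333.3 mm⁴.
Web: 22 × 150, A = 3 300 mm², y = 75 mm, Ī = 6 187 500 mm⁴.
Hole (subtracted): ⌀6, A = 28.274 mm², y = 75 mm, Ī = 63.617 mm⁴.
Centroid: ȳ = ΣA·y / ΣA = 93.728 mm.
Transfer each piece to the horizontal centroidal axis using Ī + A·d² with d = y − 93.728:
  flange: d = 61.272 mm → contributes +3 762 617 mm⁴
  web: d = -18.728 mm → contributes +7 344 910 mm⁴
  hole: d = -18.728 mm → contributes −9980.3 mm⁴
Total I = 11 097 546 mm⁴.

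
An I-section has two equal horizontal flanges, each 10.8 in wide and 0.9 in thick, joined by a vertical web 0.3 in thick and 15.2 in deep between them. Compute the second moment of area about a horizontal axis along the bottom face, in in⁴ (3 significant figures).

Treat the section as a set of non-overlapping primitives; coordinates are from the bounding-box lower-left.
Bottom flange: 10.8 × 0.9, A = 9.72 in², y = 0.45 in, Ī = 0.6561 in⁴.
Web: 0.3 × 15.2, A = 4.56 in², y = 8.5 in, Ī = 87.795 in⁴.
Top flange: 10.8 × 0.9, A = 9.72 in², y = 16.55 in, Ī = 0.6561 in⁴.
Transfer each piece to the bottom edge using Ī + A·d² with d = y − 0:
  bottom flange: d = 0.45 in → contributes +2.6244 in⁴
  web: d = 8.5 in → contributes +417.26 in⁴
  top flange: d = 16.55 in → contributes +2 663 in⁴
Total I = 3082.9 in⁴.

I_base ≈ 3080 in⁴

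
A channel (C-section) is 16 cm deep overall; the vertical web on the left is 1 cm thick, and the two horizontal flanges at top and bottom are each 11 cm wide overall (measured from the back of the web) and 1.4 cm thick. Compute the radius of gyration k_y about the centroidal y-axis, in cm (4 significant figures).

k_y ≈ 3.512 cm

Split into non-overlapping primitives; take the origin at the lower-left of the bounding box.
Web: 1 × 16, A = 16 cm², x = 0.5 cm, Ī = 1.33333 cm⁴.
Top flange (beyond web): 10 × 1.4, A = 14 cm², x = 6 cm, Ī = 116.667 cm⁴.
Bottom flange (beyond web): 10 × 1.4, A = 14 cm², x = 6 cm, Ī = 116.667 cm⁴.
Centroid: x̄ = ΣA·x / ΣA = 4 cm.
Transfer each piece to the centroidal y-axis using Ī + A·d² with d = x − 4:
  web: d = -3.5 cm → contributes +197.333 cm⁴
  top flange (beyond web): d = 2 cm → contributes +172.667 cm⁴
  bottom flange (beyond web): d = 2 cm → contributes +172.667 cm⁴
Total I = 542.667 cm⁴.
Radius of gyration: k = √(I/A) = √(542.667 / 44) = 3.51188 cm.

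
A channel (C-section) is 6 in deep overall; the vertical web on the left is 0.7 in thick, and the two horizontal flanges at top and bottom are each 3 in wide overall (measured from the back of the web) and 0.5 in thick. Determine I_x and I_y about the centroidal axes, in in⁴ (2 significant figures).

Split into non-overlapping primitives; take the origin at the lower-left of the bounding box.
Web: 0.7 × 6, A = 4.2 in², y = 3 in, Ī = 12.6 in⁴.
Top flange (beyond web): 2.3 × 0.5, A = 1.15 in², y = 5.75 in, Ī = 0.02396 in⁴.
Bottom flange (beyond web): 2.3 × 0.5, A = 1.15 in², y = 0.25 in, Ī = 0.02396 in⁴.
By symmetry the centroid is at mid-height, ȳ = 3 in.
Transfer each piece to the centroidal x-axis using Ī + A·d² with d = y − 3:
  web: d = 0 in → contributes +12.6 in⁴
  top flange (beyond web): d = 2.75 in → contributes +8.721 in⁴
  bottom flange (beyond web): d = -2.75 in → contributes +8.721 in⁴
Total I = 30.04 in⁴.
For the y-axis: x̄ = 0.8808 in.
Repeating about the centroidal y-axis gives I_y = 4.529 in⁴.

I_x ≈ 30 in⁴, I_y ≈ 4.5 in⁴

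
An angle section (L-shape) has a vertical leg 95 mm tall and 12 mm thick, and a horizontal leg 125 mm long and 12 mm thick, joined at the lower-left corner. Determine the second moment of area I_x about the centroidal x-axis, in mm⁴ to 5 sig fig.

Treat the section as a set of non-overlapping primitives; coordinates are from the bounding-box lower-left.
Vertical leg: 12 × 95, A = 1 140 mm², y = 47.5 mm, Ī = 857 375 mm⁴.
Horizontal leg (remainder): 113 × 12, A = 1 356 mm², y = 6 mm, Ī = 16 272 mm⁴.
Centroid: ȳ = ΣA·y / ΣA = 24.95433 mm.
Transfer each piece to the centroidal x-axis using Ī + A·d² with d = y − 24.95433:
  vertical leg: d = 22.54567 mm → contributes +1 436 845 mm⁴
  horizontal leg (remainder): d = -18.95433 mm → contributes +503437.4 mm⁴
Total I = 1 940 283 mm⁴.

I_x ≈ 1.9403 × 10⁶ mm⁴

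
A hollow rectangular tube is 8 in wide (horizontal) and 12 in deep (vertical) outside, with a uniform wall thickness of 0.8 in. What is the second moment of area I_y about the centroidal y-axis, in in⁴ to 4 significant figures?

Treat the section as a set of non-overlapping primitives; coordinates are from the bounding-box lower-left.
Outer rectangle: 8 × 12, A = 96 in², x = 4 in, Ī = 512 in⁴.
Inner void (subtracted): 6.4 × 10.4, A = 66.56 in², x = 4 in, Ī = 227.191 in⁴.
By symmetry the centroid is at mid-width, x̄ = 4 in.
All pieces are centred on the centroidal y-axis, so I = ΣĪ (holes subtracted) = 284.809 in⁴.

I_y ≈ 284.8 in⁴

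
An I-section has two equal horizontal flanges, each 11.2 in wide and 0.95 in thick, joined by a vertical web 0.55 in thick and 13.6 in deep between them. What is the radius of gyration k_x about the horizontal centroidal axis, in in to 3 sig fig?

k_x ≈ 6.57 in

Break the section into simple shapes (no overlaps), measuring from the bottom-left corner of the bounding box.
Bottom flange: 11.2 × 0.95, A = 10.64 in², y = 0.475 in, Ī = 0.80022 in⁴.
Web: 0.55 × 13.6, A = 7.48 in², y = 7.75 in, Ī = 115.29 in⁴.
Top flange: 11.2 × 0.95, A = 10.64 in², y = 15.025 in, Ī = 0.80022 in⁴.
By symmetry the centroid is at mid-height, ȳ = 7.75 in.
Transfer each piece to the horizontal centroidal axis using Ī + A·d² with d = y − 7.75:
  bottom flange: d = -7.275 in → contributes +563.93 in⁴
  web: d = 0 in → contributes +115.29 in⁴
  top flange: d = 7.275 in → contributes +563.93 in⁴
Total I = 1243.1 in⁴.
Radius of gyration: k = √(I/A) = √(1243.1 / 28.76) = 6.5746 in.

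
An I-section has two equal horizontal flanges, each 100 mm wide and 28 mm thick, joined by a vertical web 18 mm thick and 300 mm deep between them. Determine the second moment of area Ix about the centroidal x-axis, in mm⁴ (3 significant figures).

Ix ≈ 1.91 × 10⁸ mm⁴

Break the section into simple shapes (no overlaps), measuring from the bottom-left corner of the bounding box.
Bottom flange: 100 × 28, A = 2 800 mm², y = 14 mm, Ī = 182 933 mm⁴.
Web: 18 × 300, A = 5 400 mm², y = 178 mm, Ī = 40 500 000 mm⁴.
Top flange: 100 × 28, A = 2 800 mm², y = 342 mm, Ī = 182 933 mm⁴.
By symmetry the centroid is at mid-height, ȳ = 178 mm.
Transfer each piece to the centroidal x-axis using Ī + A·d² with d = y − 178:
  bottom flange: d = -164 mm → contributes +75 491 733 mm⁴
  web: d = 0 mm → contributes +40 500 000 mm⁴
  top flange: d = 164 mm → contributes +75 491 733 mm⁴
Total I = 191 483 467 mm⁴.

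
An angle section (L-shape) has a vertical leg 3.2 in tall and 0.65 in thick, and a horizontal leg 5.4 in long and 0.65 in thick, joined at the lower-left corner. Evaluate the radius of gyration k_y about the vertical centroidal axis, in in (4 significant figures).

k_y ≈ 1.700 in

Treat the section as a set of non-overlapping primitives; coordinates are from the bounding-box lower-left.
Vertical leg: 0.65 × 3.2, A = 2.08 in², x = 0.325 in, Ī = 0.0732333 in⁴.
Horizontal leg (remainder): 4.75 × 0.65, A = 3.0875 in², x = 3.025 in, Ī = 5.80514 in⁴.
Centroid: x̄ = ΣA·x / ΣA = 1.93821 in.
Transfer each piece to the vertical centroidal axis using Ī + A·d² with d = x − 1.93821:
  vertical leg: d = -1.61321 in → contributes +5.48631 in⁴
  horizontal leg (remainder): d = 1.08679 in → contributes +9.45184 in⁴
Total I = 14.9382 in⁴.
Radius of gyration: k = √(I/A) = √(14.9382 / 5.1675) = 1.70023 in.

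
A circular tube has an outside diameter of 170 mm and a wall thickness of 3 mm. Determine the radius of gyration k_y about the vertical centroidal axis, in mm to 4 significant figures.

k_y ≈ 59.05 mm

Split into non-overlapping primitives; take the origin at the lower-left of the bounding box.
Outer circle: ⌀170, A = 22 698 mm², x = 85 mm, Ī = 40 998 275 mm⁴.
Bore (subtracted): ⌀164, A = 21124.1 mm², x = 85 mm, Ī = 35 509 560 mm⁴.
By symmetry the centroid is at mid-width, x̄ = 85 mm.
All pieces are centred on the vertical centroidal axis, so I = ΣĪ (holes subtracted) = 5 488 715 mm⁴.
Radius of gyration: k = √(I/A) = √(5 488 715 / 1573.94) = 59.0529 mm.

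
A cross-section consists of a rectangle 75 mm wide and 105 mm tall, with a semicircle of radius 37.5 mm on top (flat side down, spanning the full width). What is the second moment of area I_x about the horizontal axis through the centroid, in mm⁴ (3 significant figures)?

Treat the section as a set of non-overlapping primitives; coordinates are from the bounding-box lower-left.
Rectangular body: 75 × 105, A = 7 875 mm², y = 52.5 mm, Ī = 7 235 156 mm⁴.
Semicircular cap: semicircle r = 37.5, A = 2208.9 mm², y = 120.92 mm, Ī = 217 049 mm⁴.
Centroid: ȳ = ΣA·y / ΣA = 67.487 mm.
Transfer each piece to the horizontal axis through the centroid using Ī + A·d² with d = y − 67.487:
  rectangular body: d = -14.987 mm → contributes +9 003 898 mm⁴
  semicircular cap: d = 53.429 mm → contributes +6 522 739 mm⁴
Total I = 15 526 637 mm⁴.

I_x ≈ 1.55 × 10⁷ mm⁴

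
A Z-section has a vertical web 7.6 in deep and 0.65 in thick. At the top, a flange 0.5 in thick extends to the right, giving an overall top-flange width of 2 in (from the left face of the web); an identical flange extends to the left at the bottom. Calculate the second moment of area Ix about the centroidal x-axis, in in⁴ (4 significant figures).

Ix ≈ 40.82 in⁴

Decompose the section into non-overlapping parts with the origin at the bottom-left of its bounding rectangle.
Web: 0.65 × 7.6, A = 4.94 in², y = 3.8 in, Ī = 23.7779 in⁴.
Top flange (beyond web): 1.35 × 0.5, A = 0.675 in², y = 7.35 in, Ī = 0.0140625 in⁴.
Bottom flange (beyond web): 1.35 × 0.5, A = 0.675 in², y = 0.25 in, Ī = 0.0140625 in⁴.
Centroid: ȳ = ΣA·y / ΣA = 3.8 in.
Transfer each piece to the centroidal x-axis using Ī + A·d² with d = y − 3.8:
  web: d = 0 in → contributes +23.7779 in⁴
  top flange (beyond web): d = 3.55 in → contributes +8.52075 in⁴
  bottom flange (beyond web): d = -3.55 in → contributes +8.52075 in⁴
Total I = 40.8194 in⁴.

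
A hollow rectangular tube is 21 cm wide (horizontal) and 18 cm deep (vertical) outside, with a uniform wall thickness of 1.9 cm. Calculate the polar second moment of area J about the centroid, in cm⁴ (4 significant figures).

J ≈ 1.397 × 10⁴ cm⁴

Treat the section as a set of non-overlapping primitives; coordinates are from the bounding-box lower-left.
Outer rectangle: 21 × 18, A = 378 cm², y = 9 cm, Ī = 10 206 cm⁴.
Inner void (subtracted): 17.2 × 14.2, A = 244.24 cm², y = 9 cm, Ī = 4104.05 cm⁴.
By symmetry the centroid is at mid-height, ȳ = 9 cm.
All pieces are centred on the centroidal x-axis, so I = ΣĪ (holes subtracted) = 6101.95 cm⁴.
Repeating about the centroidal y-axis gives I_y = 7870.17 cm⁴.
Polar second moment: J = I_x + I_y = 13972.1 cm⁴.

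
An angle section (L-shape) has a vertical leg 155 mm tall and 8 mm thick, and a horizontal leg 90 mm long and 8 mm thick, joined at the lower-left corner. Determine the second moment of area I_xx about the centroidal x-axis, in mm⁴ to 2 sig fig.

Treat the section as a set of non-overlapping primitives; coordinates are from the bounding-box lower-left.
Vertical leg: 8 × 155, A = 1 240 mm², y = 77.5 mm, Ī = 2 482 583 mm⁴.
Horizontal leg (remainder): 82 × 8, A = 656 mm², y = 4 mm, Ī = 3 499 mm⁴.
Centroid: ȳ = ΣA·y / ΣA = 52.07 mm.
Transfer each piece to the centroidal x-axis using Ī + A·d² with d = y − 52.07:
  vertical leg: d = 25.43 mm → contributes +3 284 497 mm⁴
  horizontal leg (remainder): d = -48.07 mm → contributes +1 519 310 mm⁴
Total I = 4 803 807 mm⁴.

I_xx ≈ 4.8 × 10⁶ mm⁴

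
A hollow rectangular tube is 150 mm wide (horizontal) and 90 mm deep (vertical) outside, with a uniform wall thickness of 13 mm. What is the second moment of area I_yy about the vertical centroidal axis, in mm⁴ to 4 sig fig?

I_yy ≈ 1.514 × 10⁷ mm⁴

Break the section into simple shapes (no overlaps), measuring from the bottom-left corner of the bounding box.
Outer rectangle: 150 × 90, A = 13 500 mm², x = 75 mm, Ī = 25 312 500 mm⁴.
Inner void (subtracted): 124 × 64, A = 7 936 mm², x = 75 mm, Ī = 10 168 661 mm⁴.
By symmetry the centroid is at mid-width, x̄ = 75 mm.
All pieces are centred on the vertical centroidal axis, so I = ΣĪ (holes subtracted) = 15 143 839 mm⁴.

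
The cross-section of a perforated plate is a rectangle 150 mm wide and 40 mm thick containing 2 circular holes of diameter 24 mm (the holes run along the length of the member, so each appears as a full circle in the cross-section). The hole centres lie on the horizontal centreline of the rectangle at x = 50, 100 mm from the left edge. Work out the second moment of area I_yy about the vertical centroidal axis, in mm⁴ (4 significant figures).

Decompose the section into non-overlapping parts with the origin at the bottom-left of its bounding rectangle.
Plate: 150 × 40, A = 6 000 mm², x = 75 mm, Ī = 11 250 000 mm⁴.
Hole 1 (subtracted): ⌀24, A = 452.389 mm², x = 50 mm, Ī = 16 286 mm⁴.
Hole 2 (subtracted): ⌀24, A = 452.389 mm², x = 100 mm, Ī = 16 286 mm⁴.
By symmetry the centroid is at mid-width, x̄ = 75 mm.
Transfer each piece to the vertical centroidal axis using Ī + A·d² with d = x − 75:
  plate: d = 0 mm → contributes +11 250 000 mm⁴
  hole 1: d = -25 mm → contributes −299 029 mm⁴
  hole 2: d = 25 mm → contributes −299 029 mm⁴
Total I = 10 651 941 mm⁴.

I_yy ≈ 1.065 × 10⁷ mm⁴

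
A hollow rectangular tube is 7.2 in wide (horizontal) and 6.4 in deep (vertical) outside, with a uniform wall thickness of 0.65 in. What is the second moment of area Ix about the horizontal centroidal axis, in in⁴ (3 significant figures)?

Ix ≈ 92.1 in⁴

Treat the section as a set of non-overlapping primitives; coordinates are from the bounding-box lower-left.
Outer rectangle: 7.2 × 6.4, A = 46.08 in², y = 3.2 in, Ī = 157.29 in⁴.
Inner void (subtracted): 5.9 × 5.1, A = 30.09 in², y = 3.2 in, Ī = 65.22 in⁴.
By symmetry the centroid is at mid-height, ȳ = 3.2 in.
All pieces are centred on the horizontal centroidal axis, so I = ΣĪ (holes subtracted) = 92.066 in⁴.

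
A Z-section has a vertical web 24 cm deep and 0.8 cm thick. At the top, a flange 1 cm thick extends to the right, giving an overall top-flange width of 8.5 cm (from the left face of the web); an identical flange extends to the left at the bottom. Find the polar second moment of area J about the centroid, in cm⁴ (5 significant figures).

Decompose the section into non-overlapping parts with the origin at the bottom-left of its bounding rectangle.
Web: 0.8 × 24, A = 19.2 cm², y = 12 cm, Ī = 921.6 cm⁴.
Top flange (beyond web): 7.7 × 1, A = 7.7 cm², y = 23.5 cm, Ī = 0.6416667 cm⁴.
Bottom flange (beyond web): 7.7 × 1, A = 7.7 cm², y = 0.5 cm, Ī = 0.6416667 cm⁴.
Centroid: ȳ = ΣA·y / ΣA = 12 cm.
Transfer each piece to the centroidal x-axis using Ī + A·d² with d = y − 12:
  web: d = 0 cm → contributes +921.6 cm⁴
  top flange (beyond web): d = 11.5 cm → contributes +1018.967 cm⁴
  bottom flange (beyond web): d = -11.5 cm → contributes +1018.967 cm⁴
Total I = 2959.533 cm⁴.
For the y-axis: x̄ = 8.1 cm.
Repeating about the centroidal y-axis gives I_y = 355.2753 cm⁴.
Polar second moment: J = I_x + I_y = 3314.809 cm⁴.

J ≈ 3314.8 cm⁴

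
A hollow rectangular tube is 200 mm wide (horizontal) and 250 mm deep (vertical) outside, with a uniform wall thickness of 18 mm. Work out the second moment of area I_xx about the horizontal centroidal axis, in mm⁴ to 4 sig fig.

I_xx ≈ 1.265 × 10⁸ mm⁴

Break the section into simple shapes (no overlaps), measuring from the bottom-left corner of the bounding box.
Outer rectangle: 200 × 250, A = 50 000 mm², y = 125 mm, Ī = 260 416 667 mm⁴.
Inner void (subtracted): 164 × 214, A = 35 096 mm², y = 125 mm, Ī = 133 938 035 mm⁴.
By symmetry the centroid is at mid-height, ȳ = 125 mm.
All pieces are centred on the horizontal centroidal axis, so I = ΣĪ (holes subtracted) = 126 478 632 mm⁴.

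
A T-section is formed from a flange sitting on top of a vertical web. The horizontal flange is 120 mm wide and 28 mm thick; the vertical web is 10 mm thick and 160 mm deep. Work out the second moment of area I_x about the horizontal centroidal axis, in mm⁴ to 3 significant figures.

Treat the section as a set of non-overlapping primitives; coordinates are from the bounding-box lower-left.
Flange: 120 × 28, A = 3 360 mm², y = 174 mm, Ī = 219 520 mm⁴.
Web: 10 × 160, A = 1 600 mm², y = 80 mm, Ī = 3 413 333 mm⁴.
Centroid: ȳ = ΣA·y / ΣA = 143.68 mm.
Transfer each piece to the horizontal centroidal axis using Ī + A·d² with d = y − 143.68:
  flange: d = 30.323 mm → contributes +3 308 902 mm⁴
  web: d = -63.677 mm → contributes +9 901 035 mm⁴
Total I = 13 209 937 mm⁴.

I_x ≈ 1.32 × 10⁷ mm⁴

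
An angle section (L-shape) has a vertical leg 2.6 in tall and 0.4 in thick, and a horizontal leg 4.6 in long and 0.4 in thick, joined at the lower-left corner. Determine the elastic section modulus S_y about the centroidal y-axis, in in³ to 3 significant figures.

S_y ≈ 1.97 in³

Split into non-overlapping primitives; take the origin at the lower-left of the bounding box.
Vertical leg: 0.4 × 2.6, A = 1.04 in², x = 0.2 in, Ī = 0.013867 in⁴.
Horizontal leg (remainder): 4.2 × 0.4, A = 1.68 in², x = 2.5 in, Ī = 2.4696 in⁴.
Centroid: x̄ = ΣA·x / ΣA = 1.6206 in.
Transfer each piece to the centroidal y-axis using Ī + A·d² with d = x − 1.6206:
  vertical leg: d = -1.4206 in → contributes +2.1127 in⁴
  horizontal leg (remainder): d = 0.87941 in → contributes +3.7689 in⁴
Total I = 5.8815 in⁴.
Extreme fibre distance c = 2.9794 in; S = I/c = 1.9741 in³.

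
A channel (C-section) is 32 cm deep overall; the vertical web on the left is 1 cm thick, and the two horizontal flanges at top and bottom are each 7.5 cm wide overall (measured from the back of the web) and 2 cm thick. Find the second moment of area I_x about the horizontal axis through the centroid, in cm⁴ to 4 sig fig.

Treat the section as a set of non-overlapping primitives; coordinates are from the bounding-box lower-left.
Web: 1 × 32, A = 32 cm², y = 16 cm, Ī = 2730.67 cm⁴.
Top flange (beyond web): 6.5 × 2, A = 13 cm², y = 31 cm, Ī = 4.33333 cm⁴.
Bottom flange (beyond web): 6.5 × 2, A = 13 cm², y = 1 cm, Ī = 4.33333 cm⁴.
By symmetry the centroid is at mid-height, ȳ = 16 cm.
Transfer each piece to the horizontal axis through the centroid using Ī + A·d² with d = y − 16:
  web: d = 0 cm → contributes +2730.67 cm⁴
  top flange (beyond web): d = 15 cm → contributes +2929.33 cm⁴
  bottom flange (beyond web): d = -15 cm → contributes +2929.33 cm⁴
Total I = 8589.33 cm⁴.

I_x ≈ 8589 cm⁴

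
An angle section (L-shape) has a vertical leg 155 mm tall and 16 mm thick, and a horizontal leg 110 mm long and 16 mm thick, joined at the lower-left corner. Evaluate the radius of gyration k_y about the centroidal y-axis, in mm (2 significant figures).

k_y ≈ 32 mm

Break the section into simple shapes (no overlaps), measuring from the bottom-left corner of the bounding box.
Vertical leg: 16 × 155, A = 2 480 mm², x = 8 mm, Ī = 52 907 mm⁴.
Horizontal leg (remainder): 94 × 16, A = 1 504 mm², x = 63 mm, Ī = 1 107 445 mm⁴.
Centroid: x̄ = ΣA·x / ΣA = 28.76 mm.
Transfer each piece to the centroidal y-axis using Ī + A·d² with d = x − 28.76:
  vertical leg: d = -20.76 mm → contributes +1 122 045 mm⁴
  horizontal leg (remainder): d = 34.24 mm → contributes +2 870 387 mm⁴
Total I = 3 992 432 mm⁴.
Radius of gyration: k = √(I/A) = √(3 992 432 / 3 984) = 31.66 mm.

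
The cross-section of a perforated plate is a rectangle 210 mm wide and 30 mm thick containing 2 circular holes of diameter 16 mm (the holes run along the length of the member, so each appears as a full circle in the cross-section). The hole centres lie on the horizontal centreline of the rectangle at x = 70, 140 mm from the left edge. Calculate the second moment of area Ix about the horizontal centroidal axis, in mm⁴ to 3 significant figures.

Break the section into simple shapes (no overlaps), measuring from the bottom-left corner of the bounding box.
Plate: 210 × 30, A = 6 300 mm², y = 15 mm, Ī = 472 500 mm⁴.
Hole 1 (subtracted): ⌀16, A = 201.06 mm², y = 15 mm, Ī = 3 217 mm⁴.
Hole 2 (subtracted): ⌀16, A = 201.06 mm², y = 15 mm, Ī = 3 217 mm⁴.
By symmetry the centroid is at mid-height, ȳ = 15 mm.
All pieces are centred on the horizontal centroidal axis, so I = ΣĪ (holes subtracted) = 466 066 mm⁴.

Ix ≈ 4.66 × 10⁵ mm⁴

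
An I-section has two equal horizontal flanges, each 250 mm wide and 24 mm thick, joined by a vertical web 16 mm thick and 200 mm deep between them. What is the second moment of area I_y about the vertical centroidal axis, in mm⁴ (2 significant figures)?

I_y ≈ 6.3 × 10⁷ mm⁴

Decompose the section into non-overlapping parts with the origin at the bottom-left of its bounding rectangle.
Bottom flange: 250 × 24, A = 6 000 mm², x = 125 mm, Ī = 31 250 000 mm⁴.
Web: 16 × 200, A = 3 200 mm², x = 125 mm, Ī = 68 267 mm⁴.
Top flange: 250 × 24, A = 6 000 mm², x = 125 mm, Ī = 31 250 000 mm⁴.
By symmetry the centroid is at mid-width, x̄ = 125 mm.
All pieces are centred on the vertical centroidal axis, so I = ΣĪ = 62 568 267 mm⁴.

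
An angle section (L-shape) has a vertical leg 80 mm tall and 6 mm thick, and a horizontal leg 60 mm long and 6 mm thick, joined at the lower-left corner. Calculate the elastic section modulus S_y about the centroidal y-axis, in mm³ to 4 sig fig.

S_y ≈ 5662 mm³

Split into non-overlapping primitives; take the origin at the lower-left of the bounding box.
Vertical leg: 6 × 80, A = 480 mm², x = 3 mm, Ī = 1 440 mm⁴.
Horizontal leg (remainder): 54 × 6, A = 324 mm², x = 33 mm, Ī = 78 732 mm⁴.
Centroid: x̄ = ΣA·x / ΣA = 15.0896 mm.
Transfer each piece to the centroidal y-axis using Ī + A·d² with d = x − 15.0896:
  vertical leg: d = -12.0896 mm → contributes +71595.5 mm⁴
  horizontal leg (remainder): d = 17.9104 mm → contributes +182 666 mm⁴
Total I = 254 262 mm⁴.
Extreme fibre distance c = 44.9104 mm; S = I/c = 5661.52 mm³.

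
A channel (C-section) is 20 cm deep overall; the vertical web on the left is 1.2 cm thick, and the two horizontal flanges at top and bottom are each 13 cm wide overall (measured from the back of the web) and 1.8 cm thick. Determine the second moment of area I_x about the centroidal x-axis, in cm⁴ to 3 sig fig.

Decompose the section into non-overlapping parts with the origin at the bottom-left of its bounding rectangle.
Web: 1.2 × 20, A = 24 cm², y = 10 cm, Ī = 800 cm⁴.
Top flange (beyond web): 11.8 × 1.8, A = 21.24 cm², y = 19.1 cm, Ī = 5.7348 cm⁴.
Bottom flange (beyond web): 11.8 × 1.8, A = 21.24 cm², y = 0.9 cm, Ī = 5.7348 cm⁴.
By symmetry the centroid is at mid-height, ȳ = 10 cm.
Transfer each piece to the centroidal x-axis using Ī + A·d² with d = y − 10:
  web: d = 0 cm → contributes +800 cm⁴
  top flange (beyond web): d = 9.1 cm → contributes +1764.6 cm⁴
  bottom flange (beyond web): d = -9.1 cm → contributes +1764.6 cm⁴
Total I = 4329.2 cm⁴.

I_x ≈ 4330 cm⁴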